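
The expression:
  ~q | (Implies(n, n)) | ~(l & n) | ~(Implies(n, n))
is always true.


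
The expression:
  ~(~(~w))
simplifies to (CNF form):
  ~w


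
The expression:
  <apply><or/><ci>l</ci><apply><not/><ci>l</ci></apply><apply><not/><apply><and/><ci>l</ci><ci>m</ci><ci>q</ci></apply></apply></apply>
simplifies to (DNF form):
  <true/>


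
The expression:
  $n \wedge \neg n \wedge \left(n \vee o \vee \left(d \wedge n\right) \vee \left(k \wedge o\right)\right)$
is never true.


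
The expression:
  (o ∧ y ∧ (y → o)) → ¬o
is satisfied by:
  {o: False, y: False}
  {y: True, o: False}
  {o: True, y: False}


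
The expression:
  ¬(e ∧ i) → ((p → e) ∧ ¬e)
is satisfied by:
  {i: True, e: False, p: False}
  {e: False, p: False, i: False}
  {i: True, e: True, p: False}
  {i: True, p: True, e: True}


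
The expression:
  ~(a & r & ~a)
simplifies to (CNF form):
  True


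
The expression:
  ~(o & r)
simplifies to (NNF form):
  ~o | ~r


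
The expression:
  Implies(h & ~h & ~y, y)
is always true.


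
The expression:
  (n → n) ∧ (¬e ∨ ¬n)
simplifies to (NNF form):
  ¬e ∨ ¬n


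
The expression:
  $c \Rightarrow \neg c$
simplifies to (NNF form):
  $\neg c$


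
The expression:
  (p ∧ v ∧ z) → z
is always true.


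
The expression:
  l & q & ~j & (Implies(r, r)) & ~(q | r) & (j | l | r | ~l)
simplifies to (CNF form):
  False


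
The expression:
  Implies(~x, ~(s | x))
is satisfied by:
  {x: True, s: False}
  {s: False, x: False}
  {s: True, x: True}


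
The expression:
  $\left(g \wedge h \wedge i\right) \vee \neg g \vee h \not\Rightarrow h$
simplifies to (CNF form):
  $\left(h \vee \neg g\right) \wedge \left(i \vee \neg g\right)$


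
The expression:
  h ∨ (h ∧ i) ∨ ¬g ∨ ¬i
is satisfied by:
  {h: True, g: False, i: False}
  {g: False, i: False, h: False}
  {i: True, h: True, g: False}
  {i: True, g: False, h: False}
  {h: True, g: True, i: False}
  {g: True, h: False, i: False}
  {i: True, g: True, h: True}


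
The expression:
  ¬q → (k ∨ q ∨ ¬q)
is always true.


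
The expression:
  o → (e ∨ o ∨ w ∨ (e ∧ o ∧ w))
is always true.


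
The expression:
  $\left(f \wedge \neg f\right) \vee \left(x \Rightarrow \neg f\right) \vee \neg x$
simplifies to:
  $\neg f \vee \neg x$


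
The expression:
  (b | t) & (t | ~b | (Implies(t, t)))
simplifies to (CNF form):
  b | t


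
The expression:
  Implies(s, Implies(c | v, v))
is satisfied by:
  {v: True, s: False, c: False}
  {s: False, c: False, v: False}
  {v: True, c: True, s: False}
  {c: True, s: False, v: False}
  {v: True, s: True, c: False}
  {s: True, v: False, c: False}
  {v: True, c: True, s: True}


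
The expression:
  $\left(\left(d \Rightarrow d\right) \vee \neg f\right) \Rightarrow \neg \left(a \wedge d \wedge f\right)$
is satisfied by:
  {d: False, a: False, f: False}
  {f: True, d: False, a: False}
  {a: True, d: False, f: False}
  {f: True, a: True, d: False}
  {d: True, f: False, a: False}
  {f: True, d: True, a: False}
  {a: True, d: True, f: False}


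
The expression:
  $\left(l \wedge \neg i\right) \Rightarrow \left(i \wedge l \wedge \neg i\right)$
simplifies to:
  $i \vee \neg l$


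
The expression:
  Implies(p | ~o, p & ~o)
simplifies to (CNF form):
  (o | p) & (o | ~o) & (p | ~p) & (~o | ~p)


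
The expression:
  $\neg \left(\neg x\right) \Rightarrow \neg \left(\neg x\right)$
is always true.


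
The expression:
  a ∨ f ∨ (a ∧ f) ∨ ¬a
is always true.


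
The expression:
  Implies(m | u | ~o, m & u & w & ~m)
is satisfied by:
  {o: True, u: False, m: False}


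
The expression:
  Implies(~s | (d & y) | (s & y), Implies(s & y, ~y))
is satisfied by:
  {s: False, y: False}
  {y: True, s: False}
  {s: True, y: False}


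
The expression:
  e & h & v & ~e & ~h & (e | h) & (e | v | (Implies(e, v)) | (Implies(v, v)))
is never true.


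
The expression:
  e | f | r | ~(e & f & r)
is always true.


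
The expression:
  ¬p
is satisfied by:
  {p: False}


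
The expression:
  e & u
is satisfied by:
  {e: True, u: True}


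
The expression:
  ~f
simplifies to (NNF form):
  ~f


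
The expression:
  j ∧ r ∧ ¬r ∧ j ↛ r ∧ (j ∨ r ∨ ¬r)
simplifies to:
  False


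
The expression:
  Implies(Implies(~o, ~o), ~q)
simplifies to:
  ~q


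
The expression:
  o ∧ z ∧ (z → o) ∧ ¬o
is never true.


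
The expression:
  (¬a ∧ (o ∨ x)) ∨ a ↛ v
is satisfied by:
  {o: True, x: True, v: False, a: False}
  {o: True, v: False, x: False, a: False}
  {x: True, o: False, v: False, a: False}
  {o: True, v: True, x: True, a: False}
  {o: True, v: True, x: False, a: False}
  {v: True, x: True, o: False, a: False}
  {a: True, x: True, o: True, v: False}
  {a: True, o: True, v: False, x: False}
  {a: True, x: True, o: False, v: False}
  {a: True, o: False, v: False, x: False}


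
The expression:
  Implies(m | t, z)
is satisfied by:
  {z: True, t: False, m: False}
  {z: True, m: True, t: False}
  {z: True, t: True, m: False}
  {z: True, m: True, t: True}
  {m: False, t: False, z: False}


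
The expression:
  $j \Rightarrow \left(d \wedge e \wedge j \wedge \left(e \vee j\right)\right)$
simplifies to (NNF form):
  $\left(d \wedge e\right) \vee \neg j$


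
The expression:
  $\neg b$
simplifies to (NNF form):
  $\neg b$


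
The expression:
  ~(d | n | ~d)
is never true.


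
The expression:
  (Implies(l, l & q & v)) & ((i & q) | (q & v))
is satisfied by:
  {v: True, i: True, q: True, l: False}
  {v: True, q: True, i: False, l: False}
  {v: True, l: True, i: True, q: True}
  {v: True, l: True, q: True, i: False}
  {i: True, q: True, l: False, v: False}


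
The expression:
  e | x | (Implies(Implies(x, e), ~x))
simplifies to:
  True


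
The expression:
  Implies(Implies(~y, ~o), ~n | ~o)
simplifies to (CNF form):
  ~n | ~o | ~y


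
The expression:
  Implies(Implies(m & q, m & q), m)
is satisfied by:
  {m: True}


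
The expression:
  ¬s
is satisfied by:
  {s: False}


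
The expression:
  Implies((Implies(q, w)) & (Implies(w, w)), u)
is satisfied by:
  {q: True, u: True, w: False}
  {u: True, w: False, q: False}
  {q: True, u: True, w: True}
  {u: True, w: True, q: False}
  {q: True, w: False, u: False}


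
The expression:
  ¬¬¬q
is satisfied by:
  {q: False}


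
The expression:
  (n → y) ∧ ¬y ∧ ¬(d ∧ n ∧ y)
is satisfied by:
  {n: False, y: False}


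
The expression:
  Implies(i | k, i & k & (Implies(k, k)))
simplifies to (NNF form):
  (i & k) | (~i & ~k)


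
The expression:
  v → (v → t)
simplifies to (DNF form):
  t ∨ ¬v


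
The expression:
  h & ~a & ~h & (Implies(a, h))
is never true.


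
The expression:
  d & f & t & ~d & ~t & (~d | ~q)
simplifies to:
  False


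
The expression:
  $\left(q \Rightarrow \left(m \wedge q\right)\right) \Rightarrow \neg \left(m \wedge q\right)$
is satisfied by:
  {m: False, q: False}
  {q: True, m: False}
  {m: True, q: False}


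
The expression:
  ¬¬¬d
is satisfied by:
  {d: False}


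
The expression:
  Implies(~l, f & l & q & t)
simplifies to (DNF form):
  l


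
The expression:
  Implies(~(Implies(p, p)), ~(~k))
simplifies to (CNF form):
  True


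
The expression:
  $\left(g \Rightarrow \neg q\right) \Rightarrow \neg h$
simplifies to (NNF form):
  $\left(g \wedge q\right) \vee \neg h$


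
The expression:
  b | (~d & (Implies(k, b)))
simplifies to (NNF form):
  b | (~d & ~k)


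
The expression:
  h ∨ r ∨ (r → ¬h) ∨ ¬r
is always true.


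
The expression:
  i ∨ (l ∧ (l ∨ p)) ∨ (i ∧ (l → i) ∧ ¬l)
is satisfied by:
  {i: True, l: True}
  {i: True, l: False}
  {l: True, i: False}


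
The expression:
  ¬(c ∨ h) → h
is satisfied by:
  {c: True, h: True}
  {c: True, h: False}
  {h: True, c: False}


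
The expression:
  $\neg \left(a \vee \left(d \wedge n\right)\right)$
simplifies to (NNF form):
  $\neg a \wedge \left(\neg d \vee \neg n\right)$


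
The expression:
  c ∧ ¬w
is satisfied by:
  {c: True, w: False}


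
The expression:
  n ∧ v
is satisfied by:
  {n: True, v: True}


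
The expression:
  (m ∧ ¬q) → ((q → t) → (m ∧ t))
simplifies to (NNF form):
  q ∨ t ∨ ¬m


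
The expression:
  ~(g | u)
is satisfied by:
  {g: False, u: False}


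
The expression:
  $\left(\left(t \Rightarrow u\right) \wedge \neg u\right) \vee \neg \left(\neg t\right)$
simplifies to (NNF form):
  $t \vee \neg u$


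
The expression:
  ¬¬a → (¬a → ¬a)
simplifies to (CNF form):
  True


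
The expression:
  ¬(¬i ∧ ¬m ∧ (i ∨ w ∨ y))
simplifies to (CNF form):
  (i ∨ m ∨ ¬w) ∧ (i ∨ m ∨ ¬y)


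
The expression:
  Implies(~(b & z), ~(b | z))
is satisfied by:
  {z: False, b: False}
  {b: True, z: True}


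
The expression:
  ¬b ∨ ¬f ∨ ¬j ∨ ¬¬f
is always true.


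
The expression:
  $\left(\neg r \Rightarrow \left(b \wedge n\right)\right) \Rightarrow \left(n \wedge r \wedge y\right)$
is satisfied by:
  {y: True, r: False, b: False, n: False}
  {y: False, r: False, b: False, n: False}
  {n: True, y: True, r: False, b: False}
  {n: True, y: False, r: False, b: False}
  {b: True, y: True, r: False, n: False}
  {b: True, y: False, r: False, n: False}
  {r: True, n: True, y: True, b: False}
  {b: True, r: True, n: True, y: True}


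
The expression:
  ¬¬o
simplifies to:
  o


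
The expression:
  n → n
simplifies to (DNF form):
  True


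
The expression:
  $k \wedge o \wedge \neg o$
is never true.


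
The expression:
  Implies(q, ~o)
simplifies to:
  ~o | ~q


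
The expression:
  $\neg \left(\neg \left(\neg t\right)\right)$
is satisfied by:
  {t: False}


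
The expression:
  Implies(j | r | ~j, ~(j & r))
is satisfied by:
  {r: False, j: False}
  {j: True, r: False}
  {r: True, j: False}


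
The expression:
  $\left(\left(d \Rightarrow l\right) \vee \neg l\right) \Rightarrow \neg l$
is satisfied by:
  {l: False}


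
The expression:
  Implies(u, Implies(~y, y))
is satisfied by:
  {y: True, u: False}
  {u: False, y: False}
  {u: True, y: True}


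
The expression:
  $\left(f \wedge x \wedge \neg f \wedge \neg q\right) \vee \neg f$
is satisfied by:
  {f: False}


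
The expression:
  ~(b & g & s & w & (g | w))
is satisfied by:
  {s: False, b: False, g: False, w: False}
  {w: True, s: False, b: False, g: False}
  {g: True, s: False, b: False, w: False}
  {w: True, g: True, s: False, b: False}
  {b: True, w: False, s: False, g: False}
  {w: True, b: True, s: False, g: False}
  {g: True, b: True, w: False, s: False}
  {w: True, g: True, b: True, s: False}
  {s: True, g: False, b: False, w: False}
  {w: True, s: True, g: False, b: False}
  {g: True, s: True, w: False, b: False}
  {w: True, g: True, s: True, b: False}
  {b: True, s: True, g: False, w: False}
  {w: True, b: True, s: True, g: False}
  {g: True, b: True, s: True, w: False}


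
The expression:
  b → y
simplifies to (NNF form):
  y ∨ ¬b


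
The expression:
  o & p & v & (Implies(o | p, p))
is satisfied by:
  {p: True, o: True, v: True}


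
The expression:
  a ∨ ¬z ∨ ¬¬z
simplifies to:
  True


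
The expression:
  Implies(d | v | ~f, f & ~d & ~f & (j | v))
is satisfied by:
  {f: True, d: False, v: False}


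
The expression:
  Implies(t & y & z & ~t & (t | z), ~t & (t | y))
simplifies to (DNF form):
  True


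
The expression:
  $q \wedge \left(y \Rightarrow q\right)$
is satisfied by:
  {q: True}


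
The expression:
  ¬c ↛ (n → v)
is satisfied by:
  {n: True, v: False, c: False}


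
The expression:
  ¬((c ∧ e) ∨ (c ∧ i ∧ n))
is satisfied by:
  {i: False, n: False, c: False, e: False}
  {n: True, e: False, i: False, c: False}
  {i: True, e: False, n: False, c: False}
  {n: True, i: True, e: False, c: False}
  {e: True, i: False, n: False, c: False}
  {e: True, n: True, i: False, c: False}
  {e: True, i: True, n: False, c: False}
  {e: True, n: True, i: True, c: False}
  {c: True, e: False, i: False, n: False}
  {c: True, n: True, e: False, i: False}
  {c: True, i: True, e: False, n: False}


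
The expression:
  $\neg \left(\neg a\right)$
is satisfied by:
  {a: True}


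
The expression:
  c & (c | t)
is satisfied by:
  {c: True}


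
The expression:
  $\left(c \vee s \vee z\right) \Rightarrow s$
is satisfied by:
  {s: True, z: False, c: False}
  {s: True, c: True, z: False}
  {s: True, z: True, c: False}
  {s: True, c: True, z: True}
  {c: False, z: False, s: False}


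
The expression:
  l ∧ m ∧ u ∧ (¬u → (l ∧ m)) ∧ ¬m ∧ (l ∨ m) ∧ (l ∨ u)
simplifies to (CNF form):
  False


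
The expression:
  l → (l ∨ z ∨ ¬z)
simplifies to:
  True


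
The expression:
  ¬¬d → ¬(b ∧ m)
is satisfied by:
  {m: False, d: False, b: False}
  {b: True, m: False, d: False}
  {d: True, m: False, b: False}
  {b: True, d: True, m: False}
  {m: True, b: False, d: False}
  {b: True, m: True, d: False}
  {d: True, m: True, b: False}


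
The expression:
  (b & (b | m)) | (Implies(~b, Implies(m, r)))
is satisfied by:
  {r: True, b: True, m: False}
  {r: True, m: False, b: False}
  {b: True, m: False, r: False}
  {b: False, m: False, r: False}
  {r: True, b: True, m: True}
  {r: True, m: True, b: False}
  {b: True, m: True, r: False}


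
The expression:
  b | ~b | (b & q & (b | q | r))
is always true.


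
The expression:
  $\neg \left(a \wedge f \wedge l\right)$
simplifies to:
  $\neg a \vee \neg f \vee \neg l$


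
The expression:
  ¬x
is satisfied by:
  {x: False}


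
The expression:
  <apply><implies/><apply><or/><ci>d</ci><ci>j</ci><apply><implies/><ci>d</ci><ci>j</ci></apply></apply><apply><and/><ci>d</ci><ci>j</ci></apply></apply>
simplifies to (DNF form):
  <apply><and/><ci>d</ci><ci>j</ci></apply>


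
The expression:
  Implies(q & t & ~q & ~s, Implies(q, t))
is always true.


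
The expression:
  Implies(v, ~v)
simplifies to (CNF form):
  ~v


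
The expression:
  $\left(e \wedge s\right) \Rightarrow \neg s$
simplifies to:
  $\neg e \vee \neg s$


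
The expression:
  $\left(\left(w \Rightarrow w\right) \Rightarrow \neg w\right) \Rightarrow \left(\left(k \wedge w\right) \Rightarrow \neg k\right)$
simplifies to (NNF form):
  $\text{True}$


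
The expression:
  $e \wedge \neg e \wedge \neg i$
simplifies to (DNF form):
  $\text{False}$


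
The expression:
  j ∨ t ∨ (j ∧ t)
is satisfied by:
  {t: True, j: True}
  {t: True, j: False}
  {j: True, t: False}


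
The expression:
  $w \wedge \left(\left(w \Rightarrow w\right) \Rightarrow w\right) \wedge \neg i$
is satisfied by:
  {w: True, i: False}


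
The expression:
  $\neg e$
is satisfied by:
  {e: False}


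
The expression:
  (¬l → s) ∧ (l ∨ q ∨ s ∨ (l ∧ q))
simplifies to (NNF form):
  l ∨ s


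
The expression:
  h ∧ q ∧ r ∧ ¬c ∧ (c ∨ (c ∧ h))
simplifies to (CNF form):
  False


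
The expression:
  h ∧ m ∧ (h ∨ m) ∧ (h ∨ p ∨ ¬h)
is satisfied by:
  {h: True, m: True}


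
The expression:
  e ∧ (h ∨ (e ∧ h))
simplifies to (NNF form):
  e ∧ h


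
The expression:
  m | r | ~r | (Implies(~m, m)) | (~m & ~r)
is always true.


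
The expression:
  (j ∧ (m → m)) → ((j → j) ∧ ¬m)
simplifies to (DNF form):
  ¬j ∨ ¬m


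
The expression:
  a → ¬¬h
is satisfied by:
  {h: True, a: False}
  {a: False, h: False}
  {a: True, h: True}


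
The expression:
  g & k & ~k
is never true.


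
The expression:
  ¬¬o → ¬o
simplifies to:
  ¬o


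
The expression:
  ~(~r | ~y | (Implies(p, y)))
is never true.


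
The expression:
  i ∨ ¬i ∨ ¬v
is always true.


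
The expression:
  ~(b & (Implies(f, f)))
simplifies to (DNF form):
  ~b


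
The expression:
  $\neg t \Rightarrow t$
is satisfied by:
  {t: True}


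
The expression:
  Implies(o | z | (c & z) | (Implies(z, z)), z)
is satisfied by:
  {z: True}


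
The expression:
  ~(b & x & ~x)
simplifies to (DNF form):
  True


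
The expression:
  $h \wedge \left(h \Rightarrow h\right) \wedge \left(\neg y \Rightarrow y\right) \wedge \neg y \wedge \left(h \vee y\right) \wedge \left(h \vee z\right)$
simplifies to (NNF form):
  $\text{False}$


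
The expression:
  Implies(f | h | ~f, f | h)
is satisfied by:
  {h: True, f: True}
  {h: True, f: False}
  {f: True, h: False}


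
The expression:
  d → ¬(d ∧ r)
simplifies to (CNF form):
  ¬d ∨ ¬r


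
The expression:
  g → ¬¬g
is always true.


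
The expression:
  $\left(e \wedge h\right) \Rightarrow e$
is always true.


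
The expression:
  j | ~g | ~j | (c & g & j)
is always true.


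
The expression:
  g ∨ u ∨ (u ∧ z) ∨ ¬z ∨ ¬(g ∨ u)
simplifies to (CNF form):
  True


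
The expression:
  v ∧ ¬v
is never true.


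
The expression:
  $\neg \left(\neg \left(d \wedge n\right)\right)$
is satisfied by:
  {d: True, n: True}


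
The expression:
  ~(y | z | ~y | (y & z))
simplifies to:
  False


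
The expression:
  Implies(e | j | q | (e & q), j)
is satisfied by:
  {j: True, q: False, e: False}
  {e: True, j: True, q: False}
  {j: True, q: True, e: False}
  {e: True, j: True, q: True}
  {e: False, q: False, j: False}


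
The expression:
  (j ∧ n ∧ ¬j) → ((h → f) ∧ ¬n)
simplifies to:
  True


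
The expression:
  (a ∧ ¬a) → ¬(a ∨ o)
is always true.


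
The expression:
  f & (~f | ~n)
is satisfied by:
  {f: True, n: False}


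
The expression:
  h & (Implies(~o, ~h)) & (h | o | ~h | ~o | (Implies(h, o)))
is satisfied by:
  {h: True, o: True}


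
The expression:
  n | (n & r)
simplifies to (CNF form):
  n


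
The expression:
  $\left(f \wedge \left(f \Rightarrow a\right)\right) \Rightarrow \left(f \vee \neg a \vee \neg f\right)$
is always true.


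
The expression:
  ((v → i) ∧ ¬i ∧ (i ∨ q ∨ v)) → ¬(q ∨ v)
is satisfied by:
  {i: True, v: True, q: False}
  {i: True, v: False, q: False}
  {v: True, i: False, q: False}
  {i: False, v: False, q: False}
  {q: True, i: True, v: True}
  {q: True, i: True, v: False}
  {q: True, v: True, i: False}


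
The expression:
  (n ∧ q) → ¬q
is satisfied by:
  {q: False, n: False}
  {n: True, q: False}
  {q: True, n: False}


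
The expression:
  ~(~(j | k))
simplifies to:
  j | k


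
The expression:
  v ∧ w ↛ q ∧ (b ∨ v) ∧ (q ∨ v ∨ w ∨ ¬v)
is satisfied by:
  {w: True, v: True, q: False}


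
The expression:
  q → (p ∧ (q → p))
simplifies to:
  p ∨ ¬q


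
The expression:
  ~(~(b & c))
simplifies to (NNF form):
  b & c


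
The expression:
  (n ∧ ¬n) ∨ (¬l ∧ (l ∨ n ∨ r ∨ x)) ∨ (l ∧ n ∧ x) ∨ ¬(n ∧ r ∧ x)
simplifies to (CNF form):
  True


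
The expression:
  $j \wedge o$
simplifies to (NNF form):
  $j \wedge o$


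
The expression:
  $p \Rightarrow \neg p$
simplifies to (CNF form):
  $\neg p$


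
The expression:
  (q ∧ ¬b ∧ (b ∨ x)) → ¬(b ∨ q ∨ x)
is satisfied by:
  {b: True, q: False, x: False}
  {q: False, x: False, b: False}
  {b: True, x: True, q: False}
  {x: True, q: False, b: False}
  {b: True, q: True, x: False}
  {q: True, b: False, x: False}
  {b: True, x: True, q: True}


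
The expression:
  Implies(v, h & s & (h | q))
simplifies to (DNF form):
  ~v | (h & s)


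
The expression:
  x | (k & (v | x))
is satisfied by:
  {x: True, v: True, k: True}
  {x: True, v: True, k: False}
  {x: True, k: True, v: False}
  {x: True, k: False, v: False}
  {v: True, k: True, x: False}


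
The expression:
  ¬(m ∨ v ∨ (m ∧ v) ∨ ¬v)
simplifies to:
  False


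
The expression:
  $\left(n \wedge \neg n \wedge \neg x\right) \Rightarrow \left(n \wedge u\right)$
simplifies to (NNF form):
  $\text{True}$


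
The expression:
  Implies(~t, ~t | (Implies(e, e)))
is always true.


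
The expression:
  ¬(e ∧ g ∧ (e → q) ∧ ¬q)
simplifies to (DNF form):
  True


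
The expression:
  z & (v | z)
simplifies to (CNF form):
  z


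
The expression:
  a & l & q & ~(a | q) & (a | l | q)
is never true.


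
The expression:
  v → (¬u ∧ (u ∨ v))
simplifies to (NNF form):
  ¬u ∨ ¬v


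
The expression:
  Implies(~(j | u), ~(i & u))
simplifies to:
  True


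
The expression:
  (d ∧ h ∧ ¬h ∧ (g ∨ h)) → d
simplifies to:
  True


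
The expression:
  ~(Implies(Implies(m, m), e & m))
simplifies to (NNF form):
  ~e | ~m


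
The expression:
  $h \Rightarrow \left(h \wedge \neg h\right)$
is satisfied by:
  {h: False}


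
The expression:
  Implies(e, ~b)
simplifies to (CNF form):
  ~b | ~e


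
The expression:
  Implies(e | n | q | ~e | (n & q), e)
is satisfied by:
  {e: True}


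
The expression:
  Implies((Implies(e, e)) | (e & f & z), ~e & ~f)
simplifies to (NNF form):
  ~e & ~f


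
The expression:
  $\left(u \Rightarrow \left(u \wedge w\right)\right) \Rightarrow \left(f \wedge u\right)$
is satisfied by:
  {f: True, u: True, w: False}
  {u: True, w: False, f: False}
  {f: True, w: True, u: True}


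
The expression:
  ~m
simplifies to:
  ~m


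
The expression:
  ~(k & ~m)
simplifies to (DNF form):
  m | ~k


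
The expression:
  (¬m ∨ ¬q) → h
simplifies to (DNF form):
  h ∨ (m ∧ q)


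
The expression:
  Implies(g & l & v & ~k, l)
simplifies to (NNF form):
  True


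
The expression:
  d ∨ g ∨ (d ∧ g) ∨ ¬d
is always true.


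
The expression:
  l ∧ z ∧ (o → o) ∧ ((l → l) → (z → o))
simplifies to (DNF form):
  l ∧ o ∧ z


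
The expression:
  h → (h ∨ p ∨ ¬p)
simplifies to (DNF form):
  True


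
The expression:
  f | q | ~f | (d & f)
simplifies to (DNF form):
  True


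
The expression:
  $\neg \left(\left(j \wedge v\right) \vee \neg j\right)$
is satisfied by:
  {j: True, v: False}


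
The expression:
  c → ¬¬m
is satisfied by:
  {m: True, c: False}
  {c: False, m: False}
  {c: True, m: True}


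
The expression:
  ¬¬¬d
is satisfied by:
  {d: False}


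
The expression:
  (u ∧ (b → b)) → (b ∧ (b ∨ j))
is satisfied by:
  {b: True, u: False}
  {u: False, b: False}
  {u: True, b: True}


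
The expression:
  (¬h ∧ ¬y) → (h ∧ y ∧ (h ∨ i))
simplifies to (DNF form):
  h ∨ y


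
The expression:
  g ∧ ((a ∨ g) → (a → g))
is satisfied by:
  {g: True}


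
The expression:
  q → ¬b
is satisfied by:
  {q: False, b: False}
  {b: True, q: False}
  {q: True, b: False}


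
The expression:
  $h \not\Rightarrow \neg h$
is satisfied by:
  {h: True}


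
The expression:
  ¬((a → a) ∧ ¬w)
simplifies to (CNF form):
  w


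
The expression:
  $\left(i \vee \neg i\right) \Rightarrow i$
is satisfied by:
  {i: True}


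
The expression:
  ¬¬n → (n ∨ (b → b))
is always true.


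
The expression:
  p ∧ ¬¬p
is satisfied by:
  {p: True}


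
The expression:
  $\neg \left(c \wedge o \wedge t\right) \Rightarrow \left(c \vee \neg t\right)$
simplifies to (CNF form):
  $c \vee \neg t$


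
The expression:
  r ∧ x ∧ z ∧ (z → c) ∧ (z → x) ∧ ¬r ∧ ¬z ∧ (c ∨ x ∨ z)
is never true.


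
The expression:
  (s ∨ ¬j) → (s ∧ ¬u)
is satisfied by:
  {j: True, u: False, s: False}
  {s: True, j: True, u: False}
  {s: True, u: False, j: False}
  {j: True, u: True, s: False}


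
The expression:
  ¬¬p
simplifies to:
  p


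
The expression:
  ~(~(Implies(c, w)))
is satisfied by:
  {w: True, c: False}
  {c: False, w: False}
  {c: True, w: True}


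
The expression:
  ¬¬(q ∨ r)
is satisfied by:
  {r: True, q: True}
  {r: True, q: False}
  {q: True, r: False}


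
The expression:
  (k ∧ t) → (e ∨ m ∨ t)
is always true.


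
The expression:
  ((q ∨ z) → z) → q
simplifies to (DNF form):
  q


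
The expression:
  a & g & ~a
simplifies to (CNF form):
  False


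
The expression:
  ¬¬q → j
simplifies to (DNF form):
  j ∨ ¬q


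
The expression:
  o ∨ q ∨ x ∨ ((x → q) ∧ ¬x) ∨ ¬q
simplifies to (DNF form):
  True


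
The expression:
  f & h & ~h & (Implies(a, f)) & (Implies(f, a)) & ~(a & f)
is never true.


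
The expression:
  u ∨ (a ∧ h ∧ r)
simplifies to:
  u ∨ (a ∧ h ∧ r)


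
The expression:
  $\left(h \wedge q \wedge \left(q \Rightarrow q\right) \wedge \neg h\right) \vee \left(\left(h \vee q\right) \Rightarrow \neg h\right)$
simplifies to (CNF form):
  $\neg h$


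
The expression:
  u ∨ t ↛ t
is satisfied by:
  {u: True}


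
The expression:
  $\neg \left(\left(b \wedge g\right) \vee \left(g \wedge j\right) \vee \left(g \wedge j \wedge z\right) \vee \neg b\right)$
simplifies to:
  $b \wedge \neg g$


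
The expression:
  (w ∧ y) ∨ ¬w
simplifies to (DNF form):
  y ∨ ¬w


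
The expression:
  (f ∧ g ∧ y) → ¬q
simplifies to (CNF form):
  ¬f ∨ ¬g ∨ ¬q ∨ ¬y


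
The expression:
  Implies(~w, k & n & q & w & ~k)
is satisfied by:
  {w: True}


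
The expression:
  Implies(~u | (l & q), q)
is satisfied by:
  {q: True, u: True}
  {q: True, u: False}
  {u: True, q: False}


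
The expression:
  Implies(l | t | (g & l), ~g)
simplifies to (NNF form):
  ~g | (~l & ~t)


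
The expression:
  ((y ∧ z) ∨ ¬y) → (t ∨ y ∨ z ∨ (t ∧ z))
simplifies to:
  t ∨ y ∨ z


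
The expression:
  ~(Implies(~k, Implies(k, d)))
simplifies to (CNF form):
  False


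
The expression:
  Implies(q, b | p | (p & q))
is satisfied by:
  {b: True, p: True, q: False}
  {b: True, p: False, q: False}
  {p: True, b: False, q: False}
  {b: False, p: False, q: False}
  {b: True, q: True, p: True}
  {b: True, q: True, p: False}
  {q: True, p: True, b: False}


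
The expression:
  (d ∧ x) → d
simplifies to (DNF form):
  True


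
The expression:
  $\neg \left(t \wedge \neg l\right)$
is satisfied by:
  {l: True, t: False}
  {t: False, l: False}
  {t: True, l: True}


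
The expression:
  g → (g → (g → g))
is always true.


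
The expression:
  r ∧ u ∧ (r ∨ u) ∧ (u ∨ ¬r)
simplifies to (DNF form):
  r ∧ u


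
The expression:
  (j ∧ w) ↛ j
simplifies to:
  False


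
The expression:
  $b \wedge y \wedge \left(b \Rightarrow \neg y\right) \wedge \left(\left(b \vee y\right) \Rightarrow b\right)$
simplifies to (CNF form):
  $\text{False}$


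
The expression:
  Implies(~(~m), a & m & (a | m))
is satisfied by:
  {a: True, m: False}
  {m: False, a: False}
  {m: True, a: True}


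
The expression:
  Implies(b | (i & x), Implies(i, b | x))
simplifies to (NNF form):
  True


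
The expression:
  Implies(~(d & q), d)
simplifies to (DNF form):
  d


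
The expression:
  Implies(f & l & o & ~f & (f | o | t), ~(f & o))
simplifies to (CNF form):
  True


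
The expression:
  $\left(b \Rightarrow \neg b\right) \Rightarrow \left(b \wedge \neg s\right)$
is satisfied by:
  {b: True}


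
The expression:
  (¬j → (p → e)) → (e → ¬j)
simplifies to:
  ¬e ∨ ¬j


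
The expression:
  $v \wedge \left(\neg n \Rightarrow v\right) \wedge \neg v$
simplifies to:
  $\text{False}$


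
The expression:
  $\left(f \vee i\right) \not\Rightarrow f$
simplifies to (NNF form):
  $i \wedge \neg f$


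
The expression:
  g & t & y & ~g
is never true.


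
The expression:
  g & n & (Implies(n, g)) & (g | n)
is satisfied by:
  {g: True, n: True}


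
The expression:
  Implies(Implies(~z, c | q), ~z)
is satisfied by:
  {z: False}


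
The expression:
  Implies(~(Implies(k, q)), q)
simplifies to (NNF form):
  q | ~k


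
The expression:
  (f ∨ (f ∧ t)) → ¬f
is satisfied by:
  {f: False}


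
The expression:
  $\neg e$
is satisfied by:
  {e: False}


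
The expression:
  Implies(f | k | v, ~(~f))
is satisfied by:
  {f: True, v: False, k: False}
  {k: True, f: True, v: False}
  {f: True, v: True, k: False}
  {k: True, f: True, v: True}
  {k: False, v: False, f: False}


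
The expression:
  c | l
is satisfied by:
  {c: True, l: True}
  {c: True, l: False}
  {l: True, c: False}


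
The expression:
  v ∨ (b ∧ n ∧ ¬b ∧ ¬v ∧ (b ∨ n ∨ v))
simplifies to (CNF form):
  v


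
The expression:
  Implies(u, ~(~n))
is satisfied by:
  {n: True, u: False}
  {u: False, n: False}
  {u: True, n: True}


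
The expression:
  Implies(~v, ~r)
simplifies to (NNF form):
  v | ~r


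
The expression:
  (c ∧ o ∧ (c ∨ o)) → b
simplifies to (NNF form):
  b ∨ ¬c ∨ ¬o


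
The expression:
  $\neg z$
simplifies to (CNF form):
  $\neg z$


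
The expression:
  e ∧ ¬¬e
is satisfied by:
  {e: True}


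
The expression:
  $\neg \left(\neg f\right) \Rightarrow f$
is always true.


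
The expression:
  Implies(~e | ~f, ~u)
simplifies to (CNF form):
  (e | ~u) & (f | ~u)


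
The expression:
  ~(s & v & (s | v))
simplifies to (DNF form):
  ~s | ~v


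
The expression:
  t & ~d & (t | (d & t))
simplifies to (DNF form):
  t & ~d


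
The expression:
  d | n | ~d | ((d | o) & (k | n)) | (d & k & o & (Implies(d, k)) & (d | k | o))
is always true.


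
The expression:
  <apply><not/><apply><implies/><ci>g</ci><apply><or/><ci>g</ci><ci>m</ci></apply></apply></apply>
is never true.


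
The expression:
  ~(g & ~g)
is always true.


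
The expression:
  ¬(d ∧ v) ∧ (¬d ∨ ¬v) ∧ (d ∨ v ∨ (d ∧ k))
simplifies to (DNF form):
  (d ∧ ¬v) ∨ (v ∧ ¬d)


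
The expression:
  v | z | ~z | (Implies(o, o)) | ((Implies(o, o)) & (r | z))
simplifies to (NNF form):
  True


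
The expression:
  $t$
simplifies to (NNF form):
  $t$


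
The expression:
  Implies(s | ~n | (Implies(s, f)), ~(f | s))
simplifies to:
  ~f & ~s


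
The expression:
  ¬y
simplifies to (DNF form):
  ¬y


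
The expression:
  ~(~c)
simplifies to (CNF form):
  c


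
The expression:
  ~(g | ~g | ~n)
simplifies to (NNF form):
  False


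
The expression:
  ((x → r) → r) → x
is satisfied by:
  {x: True, r: False}
  {r: False, x: False}
  {r: True, x: True}


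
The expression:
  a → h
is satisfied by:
  {h: True, a: False}
  {a: False, h: False}
  {a: True, h: True}


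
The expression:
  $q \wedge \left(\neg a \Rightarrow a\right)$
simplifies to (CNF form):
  $a \wedge q$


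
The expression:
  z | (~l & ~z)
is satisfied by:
  {z: True, l: False}
  {l: False, z: False}
  {l: True, z: True}


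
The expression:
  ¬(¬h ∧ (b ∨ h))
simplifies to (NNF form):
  h ∨ ¬b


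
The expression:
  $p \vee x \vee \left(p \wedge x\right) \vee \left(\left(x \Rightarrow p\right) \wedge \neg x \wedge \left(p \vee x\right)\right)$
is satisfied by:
  {x: True, p: True}
  {x: True, p: False}
  {p: True, x: False}


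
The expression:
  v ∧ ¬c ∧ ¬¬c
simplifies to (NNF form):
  False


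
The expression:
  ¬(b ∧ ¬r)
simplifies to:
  r ∨ ¬b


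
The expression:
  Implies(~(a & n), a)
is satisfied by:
  {a: True}


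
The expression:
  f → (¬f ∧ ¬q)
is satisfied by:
  {f: False}


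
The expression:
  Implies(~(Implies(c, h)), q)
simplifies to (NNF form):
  h | q | ~c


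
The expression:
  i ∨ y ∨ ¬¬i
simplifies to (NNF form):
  i ∨ y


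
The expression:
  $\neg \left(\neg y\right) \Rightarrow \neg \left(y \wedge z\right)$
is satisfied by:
  {z: False, y: False}
  {y: True, z: False}
  {z: True, y: False}


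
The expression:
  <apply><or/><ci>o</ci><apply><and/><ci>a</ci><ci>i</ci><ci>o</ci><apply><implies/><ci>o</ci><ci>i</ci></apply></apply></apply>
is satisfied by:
  {o: True}


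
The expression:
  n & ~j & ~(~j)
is never true.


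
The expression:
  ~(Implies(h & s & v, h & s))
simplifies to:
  False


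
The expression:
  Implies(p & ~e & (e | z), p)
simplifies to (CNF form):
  True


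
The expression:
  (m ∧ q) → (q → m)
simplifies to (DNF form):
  True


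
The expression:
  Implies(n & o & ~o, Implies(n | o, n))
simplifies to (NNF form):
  True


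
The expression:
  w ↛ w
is never true.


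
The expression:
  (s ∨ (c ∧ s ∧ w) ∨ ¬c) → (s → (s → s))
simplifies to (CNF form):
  True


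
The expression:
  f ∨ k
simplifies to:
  f ∨ k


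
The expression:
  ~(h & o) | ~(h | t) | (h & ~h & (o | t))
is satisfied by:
  {h: False, o: False}
  {o: True, h: False}
  {h: True, o: False}


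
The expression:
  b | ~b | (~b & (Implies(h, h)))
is always true.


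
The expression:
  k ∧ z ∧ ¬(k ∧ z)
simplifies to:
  False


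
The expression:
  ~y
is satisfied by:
  {y: False}


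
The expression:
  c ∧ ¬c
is never true.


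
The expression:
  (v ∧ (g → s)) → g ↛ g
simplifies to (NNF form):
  (g ∧ ¬s) ∨ ¬v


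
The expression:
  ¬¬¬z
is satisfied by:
  {z: False}


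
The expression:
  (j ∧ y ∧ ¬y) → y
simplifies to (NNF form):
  True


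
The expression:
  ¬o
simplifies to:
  ¬o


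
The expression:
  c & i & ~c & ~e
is never true.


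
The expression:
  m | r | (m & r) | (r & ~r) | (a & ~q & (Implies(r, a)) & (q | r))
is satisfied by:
  {r: True, m: True}
  {r: True, m: False}
  {m: True, r: False}


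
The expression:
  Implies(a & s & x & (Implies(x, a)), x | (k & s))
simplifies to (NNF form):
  True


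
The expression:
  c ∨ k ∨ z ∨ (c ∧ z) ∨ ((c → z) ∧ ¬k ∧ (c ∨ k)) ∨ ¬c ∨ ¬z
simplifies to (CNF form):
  True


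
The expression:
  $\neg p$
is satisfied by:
  {p: False}


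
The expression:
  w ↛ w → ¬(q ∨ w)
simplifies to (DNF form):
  True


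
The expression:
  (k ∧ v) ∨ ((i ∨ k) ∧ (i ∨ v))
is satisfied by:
  {i: True, k: True, v: True}
  {i: True, k: True, v: False}
  {i: True, v: True, k: False}
  {i: True, v: False, k: False}
  {k: True, v: True, i: False}


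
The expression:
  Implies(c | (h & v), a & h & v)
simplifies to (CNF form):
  (a | ~c) & (h | ~c) & (v | ~c) & (a | ~c | ~h) & (a | ~c | ~v) & (a | ~h | ~v) & (h | ~c | ~h) & (h | ~c | ~v) & (h | ~h | ~v) & (v | ~c | ~h) & (v | ~c | ~v) & (v | ~h | ~v)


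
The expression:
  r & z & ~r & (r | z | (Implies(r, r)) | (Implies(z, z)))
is never true.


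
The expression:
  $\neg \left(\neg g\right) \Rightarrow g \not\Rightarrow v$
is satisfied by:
  {g: False, v: False}
  {v: True, g: False}
  {g: True, v: False}


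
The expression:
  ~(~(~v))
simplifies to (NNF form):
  ~v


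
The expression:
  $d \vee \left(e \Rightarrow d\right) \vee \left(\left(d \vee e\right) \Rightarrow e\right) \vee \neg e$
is always true.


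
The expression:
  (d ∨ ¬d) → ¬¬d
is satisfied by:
  {d: True}


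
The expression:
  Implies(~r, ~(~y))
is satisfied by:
  {r: True, y: True}
  {r: True, y: False}
  {y: True, r: False}


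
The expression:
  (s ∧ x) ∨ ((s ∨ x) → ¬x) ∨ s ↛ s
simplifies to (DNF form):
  s ∨ ¬x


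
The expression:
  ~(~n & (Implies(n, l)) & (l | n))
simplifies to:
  n | ~l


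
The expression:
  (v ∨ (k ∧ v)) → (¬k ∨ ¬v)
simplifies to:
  ¬k ∨ ¬v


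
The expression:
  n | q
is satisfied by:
  {n: True, q: True}
  {n: True, q: False}
  {q: True, n: False}


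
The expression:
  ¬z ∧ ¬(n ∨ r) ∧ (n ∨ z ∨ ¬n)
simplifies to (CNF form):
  ¬n ∧ ¬r ∧ ¬z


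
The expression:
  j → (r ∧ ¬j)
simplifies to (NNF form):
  ¬j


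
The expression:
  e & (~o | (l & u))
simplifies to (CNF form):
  e & (l | ~o) & (u | ~o)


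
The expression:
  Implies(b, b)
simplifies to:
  True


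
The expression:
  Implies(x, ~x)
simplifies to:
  ~x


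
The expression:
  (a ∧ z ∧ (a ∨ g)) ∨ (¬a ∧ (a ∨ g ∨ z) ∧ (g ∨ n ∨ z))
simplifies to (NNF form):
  z ∨ (g ∧ ¬a)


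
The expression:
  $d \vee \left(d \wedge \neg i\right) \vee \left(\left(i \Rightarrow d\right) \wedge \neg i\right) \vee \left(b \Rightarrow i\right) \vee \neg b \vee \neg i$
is always true.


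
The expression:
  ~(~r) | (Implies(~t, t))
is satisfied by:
  {r: True, t: True}
  {r: True, t: False}
  {t: True, r: False}


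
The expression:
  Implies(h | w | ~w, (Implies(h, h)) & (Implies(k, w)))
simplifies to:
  w | ~k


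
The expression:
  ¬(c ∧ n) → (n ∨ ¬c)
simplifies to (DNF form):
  n ∨ ¬c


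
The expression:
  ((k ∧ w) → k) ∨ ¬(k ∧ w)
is always true.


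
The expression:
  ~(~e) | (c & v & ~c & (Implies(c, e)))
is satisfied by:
  {e: True}


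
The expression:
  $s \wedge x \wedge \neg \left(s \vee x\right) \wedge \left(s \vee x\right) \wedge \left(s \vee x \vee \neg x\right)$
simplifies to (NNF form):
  $\text{False}$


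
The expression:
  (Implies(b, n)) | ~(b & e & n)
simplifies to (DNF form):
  True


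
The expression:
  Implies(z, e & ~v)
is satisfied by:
  {e: True, z: False, v: False}
  {e: False, z: False, v: False}
  {v: True, e: True, z: False}
  {v: True, e: False, z: False}
  {z: True, e: True, v: False}


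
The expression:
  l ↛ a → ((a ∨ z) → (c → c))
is always true.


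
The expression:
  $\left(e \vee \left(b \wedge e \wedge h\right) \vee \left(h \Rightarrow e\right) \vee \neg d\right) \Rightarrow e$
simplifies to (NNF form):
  $e \vee \left(d \wedge h\right)$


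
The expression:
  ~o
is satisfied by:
  {o: False}


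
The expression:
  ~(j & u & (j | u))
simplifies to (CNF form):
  ~j | ~u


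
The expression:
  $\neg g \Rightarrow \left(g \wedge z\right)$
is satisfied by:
  {g: True}


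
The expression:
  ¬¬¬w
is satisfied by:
  {w: False}


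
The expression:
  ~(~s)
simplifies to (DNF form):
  s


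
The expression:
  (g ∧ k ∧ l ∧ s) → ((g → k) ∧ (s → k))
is always true.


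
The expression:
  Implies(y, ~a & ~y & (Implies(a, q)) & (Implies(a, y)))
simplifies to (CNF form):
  ~y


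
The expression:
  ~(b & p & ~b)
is always true.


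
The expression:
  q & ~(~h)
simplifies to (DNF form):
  h & q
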